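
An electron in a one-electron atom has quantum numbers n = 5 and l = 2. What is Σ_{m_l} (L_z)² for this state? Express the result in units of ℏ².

Σ(L_z)² = 10 ℏ²

m_l runs from −2 to 2, i.e. {-2, -1, 0, 1, 2}.
Σ m_l² = 2·(1 + 4) = 10.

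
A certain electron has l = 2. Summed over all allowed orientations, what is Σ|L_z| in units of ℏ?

Σ|L_z| = 6 ℏ

m_l ∈ {-2, -1, 0, 1, 2}.
Σ|m_l| = 2·2(2+1)/2 = 6.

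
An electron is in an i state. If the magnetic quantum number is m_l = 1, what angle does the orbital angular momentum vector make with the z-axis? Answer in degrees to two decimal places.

For an i orbital, l = 6.
|L| = √(l(l+1)) ℏ = √42 ℏ.
L_z = m_l ℏ = 1ℏ.
cos θ = L_z/|L| = 1/√42, so θ ≈ 81.12°.

θ ≈ 81.12°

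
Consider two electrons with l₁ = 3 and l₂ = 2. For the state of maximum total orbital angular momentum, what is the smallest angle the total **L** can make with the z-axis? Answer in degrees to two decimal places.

θ_min ≈ 24.09°

The total orbital quantum number L ranges from |l₁ − l₂| to l₁ + l₂ in integer steps.
Allowed values: L = 1, 2, 3, 4, 5.
The maximum is L = 5, with |L_tot| = ℏ√(5·6) = √30 ℏ.
The minimum angle with z is arccos(5/√30) ≈ 24.09°.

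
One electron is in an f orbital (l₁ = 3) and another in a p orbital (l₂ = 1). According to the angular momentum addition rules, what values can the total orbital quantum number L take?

L = 2, 3, 4

By the triangle rule, |l₁ − l₂| ≤ L ≤ l₁ + l₂.
So L can be 2, 3, 4.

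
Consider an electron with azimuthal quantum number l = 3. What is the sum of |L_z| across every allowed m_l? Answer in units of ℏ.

Σ|L_z| = 12 ℏ

m_l runs from −3 to 3, i.e. {-3, -2, -1, 0, 1, 2, 3}.
Σ|m_l| = 2·3(3+1)/2 = 12.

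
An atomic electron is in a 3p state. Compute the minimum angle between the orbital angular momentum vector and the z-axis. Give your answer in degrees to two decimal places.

θ_min ≈ 45.00°

For 3p, l = 1.
|L|² = l(l+1)ℏ² = 2ℏ², so |L| = √2 ℏ.
The smallest angle corresponds to the largest L_z, i.e. m_l = l = 1, giving L_z = 1ℏ.
cos θ_min = 1/√2, so θ_min ≈ 45.00°.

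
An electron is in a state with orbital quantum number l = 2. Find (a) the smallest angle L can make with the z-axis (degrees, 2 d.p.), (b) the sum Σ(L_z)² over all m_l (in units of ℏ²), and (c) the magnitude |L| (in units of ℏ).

cos θ_min = 2/√6, so θ_min ≈ 35.26°.
Σ m_l² = 10, so Σ(L_z)² = 10 ℏ².
|L| = ℏ√(2·3) = √6 ℏ ≈ 2.449ℏ.

θ_min ≈ 35.26°; Σ(L_z)² = 10 ℏ²; |L| = √6 ℏ ≈ 2.449ℏ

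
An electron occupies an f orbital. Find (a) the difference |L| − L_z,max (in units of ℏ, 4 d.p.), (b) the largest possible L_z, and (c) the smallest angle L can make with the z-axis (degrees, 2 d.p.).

An f state has l = 3.
|L| − L_z,max = (2√3 − 3)ℏ ≈ 0.4641ℏ.
L_z,max = lℏ = 3ℏ.
cos θ_min = 3/√12, so θ_min ≈ 30.00°.

|L|−L_z,max ≈ 0.4641ℏ; L_z,max = 3ℏ; θ_min ≈ 30.00°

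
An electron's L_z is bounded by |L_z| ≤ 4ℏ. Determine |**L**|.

|L| = 2√5 ℏ ≈ 4.472ℏ

The maximum L_z equals lℏ, giving l = 4.
|L| = √(l(l+1)) ℏ = 2√5 ℏ.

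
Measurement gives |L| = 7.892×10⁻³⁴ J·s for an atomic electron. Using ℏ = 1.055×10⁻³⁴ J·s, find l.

Dividing by ℏ: |L|/ℏ ≈ 7.481.
(|L|/ℏ)² = l(l+1) ≈ 55.96 ⇒ l = 7.

l = 7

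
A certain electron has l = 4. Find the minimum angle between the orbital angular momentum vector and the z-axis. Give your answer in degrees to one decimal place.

θ_min ≈ 26.6°

|L| = √(l(l+1)) ℏ = 2√5 ℏ.
The smallest angle corresponds to the largest L_z, i.e. m_l = l = 4, giving L_z = 4ℏ.
cos θ_min = 4/√20, so θ_min ≈ 26.6°.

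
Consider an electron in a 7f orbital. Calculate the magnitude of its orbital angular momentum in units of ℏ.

For 7f, l = 3.
|L| = ℏ√(l(l+1)) = ℏ√(3·4) = 2√3 ℏ

|L| = 2√3 ℏ ≈ 3.464ℏ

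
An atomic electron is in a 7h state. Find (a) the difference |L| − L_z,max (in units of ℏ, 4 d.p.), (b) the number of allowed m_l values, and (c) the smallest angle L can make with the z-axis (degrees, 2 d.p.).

|L|−L_z,max ≈ 0.4772ℏ; 11 values; θ_min ≈ 24.09°

7h means n = 7, l = 5.
|L| − L_z,max = (√30 − 5)ℏ ≈ 0.4772ℏ.
There are 2l+1 = 11 values of m_l.
cos θ_min = 5/√30, so θ_min ≈ 24.09°.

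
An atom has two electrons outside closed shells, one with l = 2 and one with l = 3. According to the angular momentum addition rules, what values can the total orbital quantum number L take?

Angular momentum addition gives L = |l₁ − l₂|, …, l₁ + l₂.
L ∈ {1, 2, 3, 4, 5}.

L = 1, 2, 3, 4, 5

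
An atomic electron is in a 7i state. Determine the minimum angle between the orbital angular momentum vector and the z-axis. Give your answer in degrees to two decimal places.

For 7i, l = 6.
|L|² = l(l+1)ℏ² = 42ℏ², so |L| = √42 ℏ.
The smallest angle corresponds to the largest L_z, i.e. m_l = l = 6, giving L_z = 6ℏ.
cos θ_min = 6/√42, so θ_min ≈ 22.21°.

θ_min ≈ 22.21°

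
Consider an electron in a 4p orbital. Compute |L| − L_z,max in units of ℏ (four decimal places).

For 4p, l = 1.
|L| = √2 ℏ ≈ 1.4142ℏ, while L_z,max = lℏ = 1ℏ.
The difference is (√2 − 1)ℏ ≈ 0.4142ℏ.

|L| − L_z,max ≈ 0.4142ℏ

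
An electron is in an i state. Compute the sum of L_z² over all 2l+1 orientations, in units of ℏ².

For an i orbital, l = 6.
m_l ∈ {-6, -5, -4, -3, -2, -1, 0, 1, 2, 3, 4, 5, 6}.
Summing m² from −6 to 6: Σ m_l² = 182.

Σ(L_z)² = 182 ℏ²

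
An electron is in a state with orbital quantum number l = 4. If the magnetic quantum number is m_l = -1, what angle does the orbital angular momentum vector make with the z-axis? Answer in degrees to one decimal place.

|L| = √(l(l+1)) ℏ = 2√5 ℏ.
L_z = m_l ℏ = −1ℏ.
cos θ = L_z/|L| = -1/√20, so θ ≈ 102.9°.

θ ≈ 102.9°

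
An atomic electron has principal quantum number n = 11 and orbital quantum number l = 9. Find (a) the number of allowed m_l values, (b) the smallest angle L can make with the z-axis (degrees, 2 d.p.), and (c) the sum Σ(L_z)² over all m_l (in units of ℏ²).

19 values; θ_min ≈ 18.43°; Σ(L_z)² = 570 ℏ²

There are 2l+1 = 19 values of m_l.
cos θ_min = 9/√90, so θ_min ≈ 18.43°.
Σ m_l² = 570, so Σ(L_z)² = 570 ℏ².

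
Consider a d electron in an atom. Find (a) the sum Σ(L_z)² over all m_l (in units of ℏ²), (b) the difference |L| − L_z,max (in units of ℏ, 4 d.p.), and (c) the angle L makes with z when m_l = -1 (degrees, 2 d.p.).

A d state has l = 2.
Σ m_l² = 10, so Σ(L_z)² = 10 ℏ².
|L| − L_z,max = (√6 − 2)ℏ ≈ 0.4495ℏ.
For m_l = -1: cos θ = -1/√6, θ ≈ 114.09°.

Σ(L_z)² = 10 ℏ²; |L|−L_z,max ≈ 0.4495ℏ; θ(m_l=-1) ≈ 114.09°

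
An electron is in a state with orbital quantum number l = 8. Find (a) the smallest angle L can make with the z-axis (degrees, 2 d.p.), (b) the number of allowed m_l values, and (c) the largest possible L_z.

cos θ_min = 8/√72, so θ_min ≈ 19.47°.
There are 2l+1 = 17 values of m_l.
L_z,max = lℏ = 8ℏ.

θ_min ≈ 19.47°; 17 values; L_z,max = 8ℏ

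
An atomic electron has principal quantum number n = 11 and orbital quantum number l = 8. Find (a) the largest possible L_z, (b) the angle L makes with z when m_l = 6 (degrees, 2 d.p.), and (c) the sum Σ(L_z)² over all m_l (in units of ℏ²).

L_z,max = lℏ = 8ℏ.
For m_l = 6: cos θ = 6/√72, θ ≈ 45.00°.
Σ m_l² = 408, so Σ(L_z)² = 408 ℏ².

L_z,max = 8ℏ; θ(m_l=6) ≈ 45.00°; Σ(L_z)² = 408 ℏ²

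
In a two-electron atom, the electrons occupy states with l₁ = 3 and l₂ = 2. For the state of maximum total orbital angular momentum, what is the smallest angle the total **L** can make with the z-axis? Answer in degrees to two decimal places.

θ_min ≈ 24.09°

The total orbital quantum number L ranges from |l₁ − l₂| to l₁ + l₂ in integer steps.
So L can be 1, 2, 3, 4, 5.
The maximum is L = 5, with |L_tot| = ℏ√(5·6) = √30 ℏ.
The minimum angle with z is arccos(5/√30) ≈ 24.09°.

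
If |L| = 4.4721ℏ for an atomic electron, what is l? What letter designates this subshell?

l = 4 (g orbital)

|L| = ℏ√(l(l+1)), so l(l+1) = 20.
Solving: l = 4.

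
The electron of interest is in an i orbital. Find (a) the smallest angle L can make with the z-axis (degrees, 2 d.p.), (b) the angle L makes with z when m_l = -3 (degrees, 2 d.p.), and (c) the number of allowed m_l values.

θ_min ≈ 22.21°; θ(m_l=-3) ≈ 117.58°; 13 values

An i state has l = 6.
cos θ_min = 6/√42, so θ_min ≈ 22.21°.
For m_l = -3: cos θ = -3/√42, θ ≈ 117.58°.
There are 2l+1 = 13 values of m_l.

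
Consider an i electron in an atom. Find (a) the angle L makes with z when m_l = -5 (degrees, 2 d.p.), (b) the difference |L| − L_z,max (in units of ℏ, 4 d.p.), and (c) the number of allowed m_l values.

θ(m_l=-5) ≈ 140.49°; |L|−L_z,max ≈ 0.4807ℏ; 13 values

For an i orbital, l = 6.
For m_l = -5: cos θ = -5/√42, θ ≈ 140.49°.
|L| − L_z,max = (√42 − 6)ℏ ≈ 0.4807ℏ.
There are 2l+1 = 13 values of m_l.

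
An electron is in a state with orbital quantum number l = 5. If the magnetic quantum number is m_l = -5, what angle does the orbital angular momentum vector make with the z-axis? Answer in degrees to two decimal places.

θ ≈ 155.91°

|L| = √(l(l+1)) ℏ = √30 ℏ.
L_z = m_l ℏ = −5ℏ.
cos θ = L_z/|L| = -5/√30, so θ ≈ 155.91°.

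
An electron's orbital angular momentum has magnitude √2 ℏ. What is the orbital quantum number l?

l = 1

Since |L|² = l(l+1)ℏ², l(l+1) = 2.
l² + l − 2 = 0 ⇒ l = 1.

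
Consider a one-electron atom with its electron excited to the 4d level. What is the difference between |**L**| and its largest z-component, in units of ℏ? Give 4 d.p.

The 4d level has l = 2.
|L| = √6 ℏ ≈ 2.4495ℏ, while L_z,max = lℏ = 2ℏ.
The difference is (√6 − 2)ℏ ≈ 0.4495ℏ.

|L| − L_z,max ≈ 0.4495ℏ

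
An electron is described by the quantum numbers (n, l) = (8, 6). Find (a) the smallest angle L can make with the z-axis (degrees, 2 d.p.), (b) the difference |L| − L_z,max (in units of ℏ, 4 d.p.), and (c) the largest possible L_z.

cos θ_min = 6/√42, so θ_min ≈ 22.21°.
|L| − L_z,max = (√42 − 6)ℏ ≈ 0.4807ℏ.
L_z,max = lℏ = 6ℏ.

θ_min ≈ 22.21°; |L|−L_z,max ≈ 0.4807ℏ; L_z,max = 6ℏ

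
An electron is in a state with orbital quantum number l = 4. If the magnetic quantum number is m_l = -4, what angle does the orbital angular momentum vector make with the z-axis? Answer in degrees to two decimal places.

θ ≈ 153.43°

|L|² = l(l+1)ℏ² = 20ℏ², so |L| = 2√5 ℏ.
L_z = m_l ℏ = −4ℏ.
cos θ = L_z/|L| = -4/√20, so θ ≈ 153.43°.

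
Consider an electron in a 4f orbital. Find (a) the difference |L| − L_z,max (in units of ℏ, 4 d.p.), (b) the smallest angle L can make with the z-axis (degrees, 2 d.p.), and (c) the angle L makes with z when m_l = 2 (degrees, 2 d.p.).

The 4f subshell has l = 3.
|L| − L_z,max = (2√3 − 3)ℏ ≈ 0.4641ℏ.
cos θ_min = 3/√12, so θ_min ≈ 30.00°.
For m_l = 2: cos θ = 2/√12, θ ≈ 54.74°.

|L|−L_z,max ≈ 0.4641ℏ; θ_min ≈ 30.00°; θ(m_l=2) ≈ 54.74°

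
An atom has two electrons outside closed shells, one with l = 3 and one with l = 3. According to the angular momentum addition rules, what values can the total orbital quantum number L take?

Angular momentum addition gives L = |l₁ − l₂|, …, l₁ + l₂.
So L can be 0, 1, 2, 3, 4, 5, 6.

L = 0, 1, 2, 3, 4, 5, 6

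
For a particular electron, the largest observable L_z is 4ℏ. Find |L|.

Since max m_l = l, l = 4.
|L| = √(l(l+1)) ℏ = 2√5 ℏ.

|L| = 2√5 ℏ ≈ 4.472ℏ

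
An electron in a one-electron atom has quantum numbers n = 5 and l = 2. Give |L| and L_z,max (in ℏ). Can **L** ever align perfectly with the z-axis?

No: L_z,max = 2ℏ < |L| = √6 ℏ ≈ 2.449ℏ

|L| = √6 ℏ ≈ 2.4495ℏ, while L_z,max = lℏ = 2ℏ.
Since |L| > L_z,max, the vector can never point exactly along z; the closest it comes is θ_min = arccos(2/√6) ≈ 35.3°.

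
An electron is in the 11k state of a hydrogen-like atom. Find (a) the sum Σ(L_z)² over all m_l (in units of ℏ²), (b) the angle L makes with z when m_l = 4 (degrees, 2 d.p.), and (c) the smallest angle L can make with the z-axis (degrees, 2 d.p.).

Σ(L_z)² = 280 ℏ²; θ(m_l=4) ≈ 57.69°; θ_min ≈ 20.70°

11k means n = 11, l = 7.
Σ m_l² = 280, so Σ(L_z)² = 280 ℏ².
For m_l = 4: cos θ = 4/√56, θ ≈ 57.69°.
cos θ_min = 7/√56, so θ_min ≈ 20.70°.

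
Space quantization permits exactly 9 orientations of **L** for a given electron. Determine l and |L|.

9 = 2l + 1, so l = (9−1)/2 = 4.
|L| = ℏ√(l(l+1)) = ℏ√(4·5) = 2√5 ℏ.

l = 4, |L| = 2√5 ℏ ≈ 4.472ℏ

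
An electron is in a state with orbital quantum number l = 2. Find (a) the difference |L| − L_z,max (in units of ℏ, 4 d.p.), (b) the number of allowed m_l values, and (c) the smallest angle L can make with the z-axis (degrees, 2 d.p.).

|L| − L_z,max = (√6 − 2)ℏ ≈ 0.4495ℏ.
There are 2l+1 = 5 values of m_l.
cos θ_min = 2/√6, so θ_min ≈ 35.26°.

|L|−L_z,max ≈ 0.4495ℏ; 5 values; θ_min ≈ 35.26°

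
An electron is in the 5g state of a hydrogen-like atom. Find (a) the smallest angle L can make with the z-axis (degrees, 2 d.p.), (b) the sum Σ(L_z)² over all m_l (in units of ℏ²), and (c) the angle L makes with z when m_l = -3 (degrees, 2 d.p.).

The 5g subshell has l = 4.
cos θ_min = 4/√20, so θ_min ≈ 26.57°.
Σ m_l² = 60, so Σ(L_z)² = 60 ℏ².
For m_l = -3: cos θ = -3/√20, θ ≈ 132.13°.

θ_min ≈ 26.57°; Σ(L_z)² = 60 ℏ²; θ(m_l=-3) ≈ 132.13°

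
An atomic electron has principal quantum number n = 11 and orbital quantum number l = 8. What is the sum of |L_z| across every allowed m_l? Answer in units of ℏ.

Σ|L_z| = 72 ℏ

m_l ∈ {-8, -7, -6, -5, -4, -3, -2, -1, 0, 1, 2, 3, 4, 5, 6, 7, 8}.
Σ|m_l| = 2·8(8+1)/2 = 72.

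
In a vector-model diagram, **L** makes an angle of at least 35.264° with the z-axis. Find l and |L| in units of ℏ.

cos²θ_min = l/(l+1) = 0.6667.
Solving: l = 2.
Then |L| = ℏ√(2·3) = √6 ℏ.

l = 2, |L| = √6 ℏ ≈ 2.449ℏ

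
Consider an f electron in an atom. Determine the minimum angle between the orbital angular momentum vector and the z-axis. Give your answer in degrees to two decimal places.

The letter f corresponds to l = 3.
|L| = √(l(l+1)) ℏ = 2√3 ℏ.
The smallest angle corresponds to the largest L_z, i.e. m_l = l = 3, giving L_z = 3ℏ.
cos θ_min = 3/√12, so θ_min ≈ 30.00°.

θ_min ≈ 30.00°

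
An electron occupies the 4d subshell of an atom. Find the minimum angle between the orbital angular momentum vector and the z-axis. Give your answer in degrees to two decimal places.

θ_min ≈ 35.26°

4d means n = 4, l = 2.
|L|² = l(l+1)ℏ² = 6ℏ², so |L| = √6 ℏ.
The smallest angle corresponds to the largest L_z, i.e. m_l = l = 2, giving L_z = 2ℏ.
cos θ_min = 2/√6, so θ_min ≈ 35.26°.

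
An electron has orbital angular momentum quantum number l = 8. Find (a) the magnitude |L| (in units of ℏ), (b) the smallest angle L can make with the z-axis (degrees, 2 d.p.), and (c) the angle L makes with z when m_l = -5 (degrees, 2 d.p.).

|L| = 6√2 ℏ ≈ 8.485ℏ; θ_min ≈ 19.47°; θ(m_l=-5) ≈ 126.10°

|L| = ℏ√(8·9) = 6√2 ℏ ≈ 8.485ℏ.
cos θ_min = 8/√72, so θ_min ≈ 19.47°.
For m_l = -5: cos θ = -5/√72, θ ≈ 126.10°.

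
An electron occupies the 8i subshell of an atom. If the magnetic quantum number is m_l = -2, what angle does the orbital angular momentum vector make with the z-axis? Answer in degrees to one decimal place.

For 8i, l = 6.
|L|² = l(l+1)ℏ² = 42ℏ², so |L| = √42 ℏ.
L_z = m_l ℏ = −2ℏ.
cos θ = L_z/|L| = -2/√42, so θ ≈ 108.0°.

θ ≈ 108.0°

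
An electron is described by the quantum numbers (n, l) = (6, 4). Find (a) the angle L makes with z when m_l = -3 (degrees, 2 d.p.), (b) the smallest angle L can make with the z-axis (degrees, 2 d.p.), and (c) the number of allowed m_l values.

For m_l = -3: cos θ = -3/√20, θ ≈ 132.13°.
cos θ_min = 4/√20, so θ_min ≈ 26.57°.
There are 2l+1 = 9 values of m_l.

θ(m_l=-3) ≈ 132.13°; θ_min ≈ 26.57°; 9 values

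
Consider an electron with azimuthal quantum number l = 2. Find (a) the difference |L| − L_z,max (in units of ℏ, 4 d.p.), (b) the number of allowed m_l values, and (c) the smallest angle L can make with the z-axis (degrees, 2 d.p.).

|L| − L_z,max = (√6 − 2)ℏ ≈ 0.4495ℏ.
There are 2l+1 = 5 values of m_l.
cos θ_min = 2/√6, so θ_min ≈ 35.26°.

|L|−L_z,max ≈ 0.4495ℏ; 5 values; θ_min ≈ 35.26°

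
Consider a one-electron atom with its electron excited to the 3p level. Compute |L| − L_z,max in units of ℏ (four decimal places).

|L| − L_z,max ≈ 0.4142ℏ

The 3p level has l = 1.
|L| = √2 ℏ ≈ 1.4142ℏ, while L_z,max = lℏ = 1ℏ.
The difference is (√2 − 1)ℏ ≈ 0.4142ℏ.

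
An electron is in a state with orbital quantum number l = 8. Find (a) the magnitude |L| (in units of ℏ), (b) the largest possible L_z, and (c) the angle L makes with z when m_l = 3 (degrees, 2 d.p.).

|L| = ℏ√(8·9) = 6√2 ℏ ≈ 8.485ℏ.
L_z,max = lℏ = 8ℏ.
For m_l = 3: cos θ = 3/√72, θ ≈ 69.30°.

|L| = 6√2 ℏ ≈ 8.485ℏ; L_z,max = 8ℏ; θ(m_l=3) ≈ 69.30°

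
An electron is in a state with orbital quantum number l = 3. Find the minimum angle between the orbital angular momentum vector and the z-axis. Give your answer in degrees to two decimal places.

|L|² = l(l+1)ℏ² = 12ℏ², so |L| = 2√3 ℏ.
The smallest angle corresponds to the largest L_z, i.e. m_l = l = 3, giving L_z = 3ℏ.
cos θ_min = 3/√12, so θ_min ≈ 30.00°.

θ_min ≈ 30.00°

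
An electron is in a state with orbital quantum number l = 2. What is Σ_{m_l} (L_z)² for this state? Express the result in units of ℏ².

The allowed m_l values are -2, -1, 0, 1, 2.
Summing m² from −2 to 2: Σ m_l² = 10.

Σ(L_z)² = 10 ℏ²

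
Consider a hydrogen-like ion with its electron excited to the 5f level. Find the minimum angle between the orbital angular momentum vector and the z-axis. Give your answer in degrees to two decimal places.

The 5f level has l = 3.
|L|² = l(l+1)ℏ² = 12ℏ², so |L| = 2√3 ℏ.
The smallest angle corresponds to the largest L_z, i.e. m_l = l = 3, giving L_z = 3ℏ.
cos θ_min = 3/√12, so θ_min ≈ 30.00°.

θ_min ≈ 30.00°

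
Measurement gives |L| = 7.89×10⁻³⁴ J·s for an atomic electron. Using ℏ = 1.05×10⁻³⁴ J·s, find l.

l = 7

Dividing by ℏ: |L|/ℏ ≈ 7.514.
l(l+1) ≈ 7.514² ≈ 56.46, so l = 7.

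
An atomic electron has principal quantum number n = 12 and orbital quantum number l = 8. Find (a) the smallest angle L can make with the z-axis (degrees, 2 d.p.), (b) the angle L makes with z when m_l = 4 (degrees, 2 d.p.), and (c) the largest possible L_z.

cos θ_min = 8/√72, so θ_min ≈ 19.47°.
For m_l = 4: cos θ = 4/√72, θ ≈ 61.87°.
L_z,max = lℏ = 8ℏ.

θ_min ≈ 19.47°; θ(m_l=4) ≈ 61.87°; L_z,max = 8ℏ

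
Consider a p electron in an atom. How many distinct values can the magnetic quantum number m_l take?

A p state has l = 1.
The number of m_l values is 2l + 1 = 2·1 + 1 = 3.

3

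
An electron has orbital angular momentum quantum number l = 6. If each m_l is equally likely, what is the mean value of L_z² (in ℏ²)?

m_l runs from −6 to 6, i.e. {-6, -5, -4, -3, -2, -1, 0, 1, 2, 3, 4, 5, 6}.
Average of L_z² over 13 states: 182/13 ℏ² = 14 ℏ².

⟨L_z²⟩ = 14 ℏ²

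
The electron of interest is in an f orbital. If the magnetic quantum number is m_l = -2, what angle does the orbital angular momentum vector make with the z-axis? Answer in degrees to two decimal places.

θ ≈ 125.26°

The letter f corresponds to l = 3.
|L| = √(l(l+1)) ℏ = 2√3 ℏ.
L_z = m_l ℏ = −2ℏ.
cos θ = L_z/|L| = -2/√12, so θ ≈ 125.26°.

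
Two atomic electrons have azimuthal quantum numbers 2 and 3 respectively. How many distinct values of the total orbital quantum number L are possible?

5

Angular momentum addition gives L = |l₁ − l₂|, …, l₁ + l₂.
Allowed values: L = 1, 2, 3, 4, 5.
That is 5 values.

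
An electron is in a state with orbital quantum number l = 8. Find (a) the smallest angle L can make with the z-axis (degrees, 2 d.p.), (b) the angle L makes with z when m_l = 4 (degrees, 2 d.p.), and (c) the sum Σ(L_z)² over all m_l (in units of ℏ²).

θ_min ≈ 19.47°; θ(m_l=4) ≈ 61.87°; Σ(L_z)² = 408 ℏ²

cos θ_min = 8/√72, so θ_min ≈ 19.47°.
For m_l = 4: cos θ = 4/√72, θ ≈ 61.87°.
Σ m_l² = 408, so Σ(L_z)² = 408 ℏ².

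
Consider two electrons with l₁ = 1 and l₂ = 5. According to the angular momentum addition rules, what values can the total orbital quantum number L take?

L = 4, 5, 6

Angular momentum addition gives L = |l₁ − l₂|, …, l₁ + l₂.
L ∈ {4, 5, 6}.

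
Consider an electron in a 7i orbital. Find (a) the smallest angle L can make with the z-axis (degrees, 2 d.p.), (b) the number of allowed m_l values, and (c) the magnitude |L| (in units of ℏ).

θ_min ≈ 22.21°; 13 values; |L| = √42 ℏ ≈ 6.481ℏ

7i means n = 7, l = 6.
cos θ_min = 6/√42, so θ_min ≈ 22.21°.
There are 2l+1 = 13 values of m_l.
|L| = ℏ√(6·7) = √42 ℏ ≈ 6.481ℏ.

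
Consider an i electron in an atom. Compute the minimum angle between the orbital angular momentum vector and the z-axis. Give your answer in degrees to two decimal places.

An i state has l = 6.
|L|² = l(l+1)ℏ² = 42ℏ², so |L| = √42 ℏ.
The smallest angle corresponds to the largest L_z, i.e. m_l = l = 6, giving L_z = 6ℏ.
cos θ_min = 6/√42, so θ_min ≈ 22.21°.

θ_min ≈ 22.21°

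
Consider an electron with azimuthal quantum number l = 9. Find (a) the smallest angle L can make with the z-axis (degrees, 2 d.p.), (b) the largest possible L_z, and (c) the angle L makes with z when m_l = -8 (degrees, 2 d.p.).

cos θ_min = 9/√90, so θ_min ≈ 18.43°.
L_z,max = lℏ = 9ℏ.
For m_l = -8: cos θ = -8/√90, θ ≈ 147.49°.

θ_min ≈ 18.43°; L_z,max = 9ℏ; θ(m_l=-8) ≈ 147.49°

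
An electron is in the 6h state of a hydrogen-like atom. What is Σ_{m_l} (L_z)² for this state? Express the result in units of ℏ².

Σ(L_z)² = 110 ℏ²

For 6h, l = 5.
m_l ∈ {-5, -4, -3, -2, -1, 0, 1, 2, 3, 4, 5}.
Summing m² from −5 to 5: Σ m_l² = 110.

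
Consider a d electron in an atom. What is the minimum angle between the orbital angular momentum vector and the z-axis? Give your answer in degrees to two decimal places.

For a d orbital, l = 2.
|L|² = l(l+1)ℏ² = 6ℏ², so |L| = √6 ℏ.
The smallest angle corresponds to the largest L_z, i.e. m_l = l = 2, giving L_z = 2ℏ.
cos θ_min = 2/√6, so θ_min ≈ 35.26°.

θ_min ≈ 35.26°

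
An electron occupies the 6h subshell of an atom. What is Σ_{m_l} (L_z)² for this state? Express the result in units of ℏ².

Σ(L_z)² = 110 ℏ²

For 6h, l = 5.
m_l runs from −5 to 5, i.e. {-5, -4, -3, -2, -1, 0, 1, 2, 3, 4, 5}.
Summing m² from −5 to 5: Σ m_l² = 110.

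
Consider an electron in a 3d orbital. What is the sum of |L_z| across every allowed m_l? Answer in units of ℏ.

For 3d, l = 2.
m_l ∈ {-2, -1, 0, 1, 2}.
Σ|m_l| = 2(1+2+…+2) = 6.

Σ|L_z| = 6 ℏ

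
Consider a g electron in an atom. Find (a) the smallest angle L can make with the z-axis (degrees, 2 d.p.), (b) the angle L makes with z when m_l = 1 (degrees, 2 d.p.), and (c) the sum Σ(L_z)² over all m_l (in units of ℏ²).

The letter g corresponds to l = 4.
cos θ_min = 4/√20, so θ_min ≈ 26.57°.
For m_l = 1: cos θ = 1/√20, θ ≈ 77.08°.
Σ m_l² = 60, so Σ(L_z)² = 60 ℏ².

θ_min ≈ 26.57°; θ(m_l=1) ≈ 77.08°; Σ(L_z)² = 60 ℏ²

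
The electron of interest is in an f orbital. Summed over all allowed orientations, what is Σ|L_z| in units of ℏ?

For an f orbital, l = 3.
m_l ∈ {-3, -2, -1, 0, 1, 2, 3}.
Σ|m_l| = 2(1+2+…+3) = 12.

Σ|L_z| = 12 ℏ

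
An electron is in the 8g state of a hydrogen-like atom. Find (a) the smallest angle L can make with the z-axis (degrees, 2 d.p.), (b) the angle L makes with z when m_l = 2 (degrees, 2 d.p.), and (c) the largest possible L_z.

The 8g subshell has l = 4.
cos θ_min = 4/√20, so θ_min ≈ 26.57°.
For m_l = 2: cos θ = 2/√20, θ ≈ 63.43°.
L_z,max = lℏ = 4ℏ.

θ_min ≈ 26.57°; θ(m_l=2) ≈ 63.43°; L_z,max = 4ℏ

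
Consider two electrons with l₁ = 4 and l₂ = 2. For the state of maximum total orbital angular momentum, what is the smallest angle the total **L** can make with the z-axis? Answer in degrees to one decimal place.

θ_min ≈ 22.2°

By the triangle rule, |l₁ − l₂| ≤ L ≤ l₁ + l₂.
So L can be 2, 3, 4, 5, 6.
The maximum is L = 6, with |L_tot| = ℏ√(6·7) = √42 ℏ.
The minimum angle with z is arccos(6/√42) ≈ 22.2°.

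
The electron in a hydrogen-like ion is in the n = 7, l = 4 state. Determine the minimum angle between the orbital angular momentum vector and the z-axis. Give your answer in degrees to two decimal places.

|L| = √(l(l+1)) ℏ = 2√5 ℏ.
The smallest angle corresponds to the largest L_z, i.e. m_l = l = 4, giving L_z = 4ℏ.
cos θ_min = 4/√20, so θ_min ≈ 26.57°.

θ_min ≈ 26.57°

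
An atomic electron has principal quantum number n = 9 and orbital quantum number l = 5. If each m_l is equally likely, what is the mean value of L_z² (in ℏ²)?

m_l runs from −5 to 5, i.e. {-5, -4, -3, -2, -1, 0, 1, 2, 3, 4, 5}.
Average of L_z² over 11 states: 110/11 ℏ² = 10 ℏ².

⟨L_z²⟩ = 10 ℏ²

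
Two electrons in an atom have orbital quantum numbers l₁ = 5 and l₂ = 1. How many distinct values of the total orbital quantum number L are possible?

3

By the triangle rule, |l₁ − l₂| ≤ L ≤ l₁ + l₂.
L ∈ {4, 5, 6}.
That is 3 values.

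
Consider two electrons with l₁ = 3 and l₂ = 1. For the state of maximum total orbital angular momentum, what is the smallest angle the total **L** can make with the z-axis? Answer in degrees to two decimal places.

θ_min ≈ 26.57°

Angular momentum addition gives L = |l₁ − l₂|, …, l₁ + l₂.
L ∈ {2, 3, 4}.
The maximum is L = 4, with |L_tot| = ℏ√(4·5) = 2√5 ℏ.
The minimum angle with z is arccos(4/√20) ≈ 26.57°.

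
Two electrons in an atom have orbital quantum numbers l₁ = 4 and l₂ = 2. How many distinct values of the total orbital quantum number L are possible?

By the triangle rule, |l₁ − l₂| ≤ L ≤ l₁ + l₂.
Allowed values: L = 2, 3, 4, 5, 6.
That is 5 values.

5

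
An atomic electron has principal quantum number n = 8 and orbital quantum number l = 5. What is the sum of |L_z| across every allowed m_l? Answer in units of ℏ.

m_l ∈ {-5, -4, -3, -2, -1, 0, 1, 2, 3, 4, 5}.
Σ|m_l| = 2·5(5+1)/2 = 30.

Σ|L_z| = 30 ℏ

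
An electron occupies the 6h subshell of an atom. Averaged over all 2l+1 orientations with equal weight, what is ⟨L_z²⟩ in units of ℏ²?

⟨L_z²⟩ = 10 ℏ²

The 6h subshell has l = 5.
m_l ∈ {-5, -4, -3, -2, -1, 0, 1, 2, 3, 4, 5}.
Average of L_z² over 11 states: 110/11 ℏ² = 10 ℏ².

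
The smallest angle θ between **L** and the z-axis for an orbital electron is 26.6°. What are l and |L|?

l = 4, |L| = 2√5 ℏ ≈ 4.472ℏ

cos θ_min = l/√(l(l+1)) = √(l/(l+1)), so l/(l+1) = cos²(26.6°) = 0.7995.
Thus l = 0.7995/(1 − 0.7995) ≈ 4.
Then |L| = ℏ√(4·5) = 2√5 ℏ.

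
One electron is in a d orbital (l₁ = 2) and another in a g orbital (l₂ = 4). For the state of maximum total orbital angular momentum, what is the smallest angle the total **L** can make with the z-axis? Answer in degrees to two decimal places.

θ_min ≈ 22.21°

L runs from |2 − 4| = 2 to 2 + 4 = 6.
Allowed values: L = 2, 3, 4, 5, 6.
The maximum is L = 6, with |L_tot| = ℏ√(6·7) = √42 ℏ.
The minimum angle with z is arccos(6/√42) ≈ 22.21°.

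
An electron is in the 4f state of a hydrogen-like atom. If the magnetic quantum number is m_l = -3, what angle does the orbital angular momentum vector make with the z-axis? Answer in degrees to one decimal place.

θ ≈ 150.0°

The 4f subshell has l = 3.
|L|² = l(l+1)ℏ² = 12ℏ², so |L| = 2√3 ℏ.
L_z = m_l ℏ = −3ℏ.
cos θ = L_z/|L| = -3/√12, so θ ≈ 150.0°.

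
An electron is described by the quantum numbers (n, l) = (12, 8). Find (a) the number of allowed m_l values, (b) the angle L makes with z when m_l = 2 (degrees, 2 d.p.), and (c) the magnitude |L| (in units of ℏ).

17 values; θ(m_l=2) ≈ 76.37°; |L| = 6√2 ℏ ≈ 8.485ℏ

There are 2l+1 = 17 values of m_l.
For m_l = 2: cos θ = 2/√72, θ ≈ 76.37°.
|L| = ℏ√(8·9) = 6√2 ℏ ≈ 8.485ℏ.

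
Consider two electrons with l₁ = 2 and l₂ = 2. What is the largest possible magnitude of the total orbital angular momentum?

|L_tot|_max = 2√5 ℏ ≈ 4.472ℏ

The total orbital quantum number L ranges from |l₁ − l₂| to l₁ + l₂ in integer steps.
So L can be 0, 1, 2, 3, 4.
The largest magnitude corresponds to L = 4: |L_tot| = ℏ√(4·5) = 2√5 ℏ.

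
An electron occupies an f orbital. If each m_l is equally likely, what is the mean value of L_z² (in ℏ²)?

⟨L_z²⟩ = 4 ℏ²

The letter f corresponds to l = 3.
m_l ∈ {-3, -2, -1, 0, 1, 2, 3}.
Average of L_z² over 7 states: 28/7 ℏ² = 4 ℏ².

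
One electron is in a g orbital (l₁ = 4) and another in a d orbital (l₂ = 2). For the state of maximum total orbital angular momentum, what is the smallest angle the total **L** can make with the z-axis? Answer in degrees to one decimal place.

θ_min ≈ 22.2°

Angular momentum addition gives L = |l₁ − l₂|, …, l₁ + l₂.
So L can be 2, 3, 4, 5, 6.
The maximum is L = 6, with |L_tot| = ℏ√(6·7) = √42 ℏ.
The minimum angle with z is arccos(6/√42) ≈ 22.2°.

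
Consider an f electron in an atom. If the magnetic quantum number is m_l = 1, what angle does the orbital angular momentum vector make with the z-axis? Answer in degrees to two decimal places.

For an f orbital, l = 3.
|L|² = l(l+1)ℏ² = 12ℏ², so |L| = 2√3 ℏ.
L_z = m_l ℏ = 1ℏ.
cos θ = L_z/|L| = 1/√12, so θ ≈ 73.22°.

θ ≈ 73.22°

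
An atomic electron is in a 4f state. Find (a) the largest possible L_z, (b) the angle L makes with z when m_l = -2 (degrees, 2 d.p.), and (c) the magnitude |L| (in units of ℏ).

L_z,max = 3ℏ; θ(m_l=-2) ≈ 125.26°; |L| = 2√3 ℏ ≈ 3.464ℏ

The 4f subshell has l = 3.
L_z,max = lℏ = 3ℏ.
For m_l = -2: cos θ = -2/√12, θ ≈ 125.26°.
|L| = ℏ√(3·4) = 2√3 ℏ ≈ 3.464ℏ.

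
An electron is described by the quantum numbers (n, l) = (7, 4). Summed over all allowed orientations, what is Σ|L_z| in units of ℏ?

m_l runs from −4 to 4, i.e. {-4, -3, -2, -1, 0, 1, 2, 3, 4}.
Σ|m_l| = l(l+1) = 20.

Σ|L_z| = 20 ℏ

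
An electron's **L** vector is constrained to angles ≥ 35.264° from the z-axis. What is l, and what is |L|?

l = 2, |L| = √6 ℏ ≈ 2.449ℏ

cos²θ_min = l/(l+1) = 0.6667.
l = cos²θ/sin²θ ≈ 2.
Then |L| = ℏ√(2·3) = √6 ℏ.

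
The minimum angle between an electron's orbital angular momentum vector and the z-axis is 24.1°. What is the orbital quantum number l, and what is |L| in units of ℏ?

At minimum angle, m_l = l, so cos θ = l/√(l(l+1)); cos²θ = l/(l+1) = 0.8333.
Solving: l = 5.
Then |L| = ℏ√(5·6) = √30 ℏ.

l = 5, |L| = √30 ℏ ≈ 5.477ℏ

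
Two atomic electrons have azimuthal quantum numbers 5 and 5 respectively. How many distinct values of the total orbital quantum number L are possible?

L runs from |5 − 5| = 0 to 5 + 5 = 10.
Allowed values: L = 0, 1, 2, 3, 4, 5, 6, 7, 8, 9, 10.
That is 11 values.

11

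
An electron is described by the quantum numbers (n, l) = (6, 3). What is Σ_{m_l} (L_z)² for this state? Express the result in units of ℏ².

The allowed m_l values are -3, -2, -1, 0, 1, 2, 3.
Σ m_l² = 2·(1 + 4 + 9) = 28.

Σ(L_z)² = 28 ℏ²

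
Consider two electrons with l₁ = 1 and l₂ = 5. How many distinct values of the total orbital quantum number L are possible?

By the triangle rule, |l₁ − l₂| ≤ L ≤ l₁ + l₂.
L ∈ {4, 5, 6}.
That is 3 values.

3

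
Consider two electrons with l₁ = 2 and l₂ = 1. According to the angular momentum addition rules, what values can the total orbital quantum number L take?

L = 1, 2, 3

By the triangle rule, |l₁ − l₂| ≤ L ≤ l₁ + l₂.
L ∈ {1, 2, 3}.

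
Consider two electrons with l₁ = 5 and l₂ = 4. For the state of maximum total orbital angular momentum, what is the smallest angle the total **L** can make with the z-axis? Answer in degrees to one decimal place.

θ_min ≈ 18.4°

Angular momentum addition gives L = |l₁ − l₂|, …, l₁ + l₂.
L ∈ {1, 2, 3, 4, 5, 6, 7, 8, 9}.
The maximum is L = 9, with |L_tot| = ℏ√(9·10) = 3√10 ℏ.
The minimum angle with z is arccos(9/√90) ≈ 18.4°.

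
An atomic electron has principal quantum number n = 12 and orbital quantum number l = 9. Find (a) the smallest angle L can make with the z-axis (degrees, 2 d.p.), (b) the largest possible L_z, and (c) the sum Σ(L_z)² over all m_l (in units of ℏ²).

θ_min ≈ 18.43°; L_z,max = 9ℏ; Σ(L_z)² = 570 ℏ²

cos θ_min = 9/√90, so θ_min ≈ 18.43°.
L_z,max = lℏ = 9ℏ.
Σ m_l² = 570, so Σ(L_z)² = 570 ℏ².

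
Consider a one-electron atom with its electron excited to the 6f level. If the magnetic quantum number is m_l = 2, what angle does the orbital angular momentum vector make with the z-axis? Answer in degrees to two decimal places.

θ ≈ 54.74°

The 6f level has l = 3.
|L| = ℏ√(l(l+1)) = 2√3 ℏ.
L_z = m_l ℏ = 2ℏ.
cos θ = L_z/|L| = 2/√12, so θ ≈ 54.74°.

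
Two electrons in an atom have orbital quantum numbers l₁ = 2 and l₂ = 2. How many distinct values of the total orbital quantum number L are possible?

The total orbital quantum number L ranges from |l₁ − l₂| to l₁ + l₂ in integer steps.
Allowed values: L = 0, 1, 2, 3, 4.
That is 5 values.

5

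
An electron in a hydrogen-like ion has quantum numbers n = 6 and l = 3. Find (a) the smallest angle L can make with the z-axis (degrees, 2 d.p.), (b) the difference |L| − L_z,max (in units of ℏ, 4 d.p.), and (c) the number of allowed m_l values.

cos θ_min = 3/√12, so θ_min ≈ 30.00°.
|L| − L_z,max = (2√3 − 3)ℏ ≈ 0.4641ℏ.
There are 2l+1 = 7 values of m_l.

θ_min ≈ 30.00°; |L|−L_z,max ≈ 0.4641ℏ; 7 values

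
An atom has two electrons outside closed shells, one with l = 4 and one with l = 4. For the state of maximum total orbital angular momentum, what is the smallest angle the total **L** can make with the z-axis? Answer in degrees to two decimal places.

θ_min ≈ 19.47°

Angular momentum addition gives L = |l₁ − l₂|, …, l₁ + l₂.
So L can be 0, 1, 2, 3, 4, 5, 6, 7, 8.
The maximum is L = 8, with |L_tot| = ℏ√(8·9) = 6√2 ℏ.
The minimum angle with z is arccos(8/√72) ≈ 19.47°.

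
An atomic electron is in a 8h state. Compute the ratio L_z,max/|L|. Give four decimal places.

L_z,max/|L| = 0.9129

For 8h, l = 5.
|L| = √30 ℏ ≈ 5.4772ℏ, while L_z,max = lℏ = 5ℏ.
L_z,max/|L| = 5/√30 = 0.9129.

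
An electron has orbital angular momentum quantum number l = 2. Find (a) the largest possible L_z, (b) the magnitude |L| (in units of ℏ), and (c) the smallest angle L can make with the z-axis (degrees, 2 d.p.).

L_z,max = lℏ = 2ℏ.
|L| = ℏ√(2·3) = √6 ℏ ≈ 2.449ℏ.
cos θ_min = 2/√6, so θ_min ≈ 35.26°.

L_z,max = 2ℏ; |L| = √6 ℏ ≈ 2.449ℏ; θ_min ≈ 35.26°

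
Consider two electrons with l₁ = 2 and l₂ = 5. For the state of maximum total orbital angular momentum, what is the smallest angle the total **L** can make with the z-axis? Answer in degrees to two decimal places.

θ_min ≈ 20.70°

Angular momentum addition gives L = |l₁ − l₂|, …, l₁ + l₂.
L ∈ {3, 4, 5, 6, 7}.
The maximum is L = 7, with |L_tot| = ℏ√(7·8) = 2√14 ℏ.
The minimum angle with z is arccos(7/√56) ≈ 20.70°.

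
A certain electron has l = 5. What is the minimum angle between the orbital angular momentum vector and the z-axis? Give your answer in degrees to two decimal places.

θ_min ≈ 24.09°

|L| = √(l(l+1)) ℏ = √30 ℏ.
The smallest angle corresponds to the largest L_z, i.e. m_l = l = 5, giving L_z = 5ℏ.
cos θ_min = 5/√30, so θ_min ≈ 24.09°.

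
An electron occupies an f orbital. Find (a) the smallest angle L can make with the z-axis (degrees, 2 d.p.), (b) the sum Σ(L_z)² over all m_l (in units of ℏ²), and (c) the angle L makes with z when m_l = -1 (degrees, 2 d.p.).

θ_min ≈ 30.00°; Σ(L_z)² = 28 ℏ²; θ(m_l=-1) ≈ 106.78°

The letter f corresponds to l = 3.
cos θ_min = 3/√12, so θ_min ≈ 30.00°.
Σ m_l² = 28, so Σ(L_z)² = 28 ℏ².
For m_l = -1: cos θ = -1/√12, θ ≈ 106.78°.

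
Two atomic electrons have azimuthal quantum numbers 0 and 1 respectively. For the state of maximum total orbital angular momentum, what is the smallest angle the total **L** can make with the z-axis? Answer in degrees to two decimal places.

θ_min ≈ 45.00°

L runs from |0 − 1| = 1 to 0 + 1 = 1.
Allowed values: L = 1.
The maximum is L = 1, with |L_tot| = ℏ√(1·2) = √2 ℏ.
The minimum angle with z is arccos(1/√2) ≈ 45.00°.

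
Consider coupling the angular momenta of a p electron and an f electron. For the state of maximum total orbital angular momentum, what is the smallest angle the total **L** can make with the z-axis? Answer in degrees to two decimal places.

θ_min ≈ 26.57°

L runs from |1 − 3| = 2 to 1 + 3 = 4.
Allowed values: L = 2, 3, 4.
The maximum is L = 4, with |L_tot| = ℏ√(4·5) = 2√5 ℏ.
The minimum angle with z is arccos(4/√20) ≈ 26.57°.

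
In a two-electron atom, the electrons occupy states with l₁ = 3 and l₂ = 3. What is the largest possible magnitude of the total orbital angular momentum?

L runs from |3 − 3| = 0 to 3 + 3 = 6.
So L can be 0, 1, 2, 3, 4, 5, 6.
The largest magnitude corresponds to L = 6: |L_tot| = ℏ√(6·7) = √42 ℏ.

|L_tot|_max = √42 ℏ ≈ 6.481ℏ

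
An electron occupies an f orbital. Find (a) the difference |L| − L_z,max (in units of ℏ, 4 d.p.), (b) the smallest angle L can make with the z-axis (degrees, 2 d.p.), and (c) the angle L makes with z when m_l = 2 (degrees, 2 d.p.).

For an f orbital, l = 3.
|L| − L_z,max = (2√3 − 3)ℏ ≈ 0.4641ℏ.
cos θ_min = 3/√12, so θ_min ≈ 30.00°.
For m_l = 2: cos θ = 2/√12, θ ≈ 54.74°.

|L|−L_z,max ≈ 0.4641ℏ; θ_min ≈ 30.00°; θ(m_l=2) ≈ 54.74°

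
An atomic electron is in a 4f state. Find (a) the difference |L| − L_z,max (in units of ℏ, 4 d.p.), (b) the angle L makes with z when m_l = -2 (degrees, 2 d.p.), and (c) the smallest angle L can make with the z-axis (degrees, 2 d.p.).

4f means n = 4, l = 3.
|L| − L_z,max = (2√3 − 3)ℏ ≈ 0.4641ℏ.
For m_l = -2: cos θ = -2/√12, θ ≈ 125.26°.
cos θ_min = 3/√12, so θ_min ≈ 30.00°.

|L|−L_z,max ≈ 0.4641ℏ; θ(m_l=-2) ≈ 125.26°; θ_min ≈ 30.00°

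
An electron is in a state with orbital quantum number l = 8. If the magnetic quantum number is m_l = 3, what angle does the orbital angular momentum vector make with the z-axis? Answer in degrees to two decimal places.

|L|² = l(l+1)ℏ² = 72ℏ², so |L| = 6√2 ℏ.
L_z = m_l ℏ = 3ℏ.
cos θ = L_z/|L| = 3/√72, so θ ≈ 69.30°.

θ ≈ 69.30°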